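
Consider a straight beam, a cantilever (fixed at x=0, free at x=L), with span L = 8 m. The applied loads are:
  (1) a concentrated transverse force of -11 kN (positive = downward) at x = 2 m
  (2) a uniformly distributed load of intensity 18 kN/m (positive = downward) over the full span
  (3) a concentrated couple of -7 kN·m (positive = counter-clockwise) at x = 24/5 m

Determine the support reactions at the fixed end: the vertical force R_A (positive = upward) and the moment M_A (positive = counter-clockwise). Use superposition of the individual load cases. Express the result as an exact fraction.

R_A = 133 kN, M_A = 561 kN·m

Load 1 — point force P=-11 kN at a=2 m (b=L-a=6):
  R_A = P = (-11) = -11 kN
  M_A = Pa = (-11)·2 = -22 kN·m
Load 2 — uniform load w=18 kN/m over full span:
  R_A = wL = 18·8 = 144 kN
  M_A = wL²/2 = 18·8²/2 = 576 kN·m
Load 3 — applied couple M₀=-7 kN·m at a=24/5 m (b=L-a=16/5):
  R_A = 0 kN
  M_A = -M₀ = -(-7) = 7 kN·m
Superposition: R_A = 133 kN, M_A = 561 kN·m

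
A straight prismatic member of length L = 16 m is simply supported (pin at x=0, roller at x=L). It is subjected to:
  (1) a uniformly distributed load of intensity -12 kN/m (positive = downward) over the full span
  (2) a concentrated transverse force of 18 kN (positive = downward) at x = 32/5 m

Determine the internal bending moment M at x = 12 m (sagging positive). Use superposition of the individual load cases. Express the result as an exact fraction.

M(12) = -1296/5 kN·m

Load 1 — uniform load w=-12 kN/m over full span:
  M_1 = wx(L-x)/2 = (-12)·12·(16-12)/2 = -288 kN·m
Load 2 — point force P=18 kN at a=32/5 m (b=L-a=48/5):
  M_2 = Pa(L-x)/L  [x>a] = 18·(32/5)·(16-12)/16 = 144/5 kN·m
Superposition: M = Σ M_i = -1296/5 kN·m ≈ -259.200000 kN·m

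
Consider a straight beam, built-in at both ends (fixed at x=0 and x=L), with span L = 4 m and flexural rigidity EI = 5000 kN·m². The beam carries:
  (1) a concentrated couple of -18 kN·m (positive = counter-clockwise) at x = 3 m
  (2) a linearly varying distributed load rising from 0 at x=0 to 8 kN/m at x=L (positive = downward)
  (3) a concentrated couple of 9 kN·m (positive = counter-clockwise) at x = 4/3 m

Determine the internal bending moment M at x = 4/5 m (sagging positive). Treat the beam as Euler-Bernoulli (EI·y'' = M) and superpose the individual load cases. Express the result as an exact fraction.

Load 1 — applied couple M₀=-18 kN·m at a=3 m (b=L-a=1):
  M_1 = R_Ax - M_A  [x≤a] with R_A=-81/16, M_A=-45/8 = (-81/16)·(4/5) - (-45/8) = 63/40 kN·m
Load 2 — triangular load w₀=8 kN/m (0→w₀ over full span):
  M_2 = 3w₀Lx/20 - w₀L²/30 - w₀x³/(6L) = 3·8·4·(4/5)/20 - 8·4²/30 - 8·(4/5)³/(6·4) = -224/375 kN·m
Load 3 — applied couple M₀=9 kN·m at a=4/3 m (b=L-a=8/3):
  M_3 = R_Ax - M_A  [x≤a] with R_A=3, M_A=0 = 3·(4/5) - 0 = 12/5 kN·m
Superposition: M = Σ M_i = 10133/3000 kN·m ≈ 3.377667 kN·m

M(4/5) = 10133/3000 kN·m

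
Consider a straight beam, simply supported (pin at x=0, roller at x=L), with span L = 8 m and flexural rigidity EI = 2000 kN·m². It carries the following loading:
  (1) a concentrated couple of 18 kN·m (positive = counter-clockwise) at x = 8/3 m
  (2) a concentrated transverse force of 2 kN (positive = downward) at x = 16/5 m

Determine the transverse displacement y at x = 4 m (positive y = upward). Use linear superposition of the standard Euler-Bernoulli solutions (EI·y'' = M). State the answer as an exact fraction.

Load 1 — applied couple M₀=18 kN·m at a=8/3 m (b=L-a=16/3):
  y_1 = (M₀x³/(6L)-M₀(x-a)²/2+C₁x)/EI  [x>a] with C₁=M₀(3b²-L²)/(6L)=8 = (18·4³/(6·8)-18·(4-(8/3))²/2+8·4)/2000 = 1/50 m
Load 2 — point force P=2 kN at a=16/5 m (b=L-a=24/5):
  y_2 = -Pa(L-x)(2Lx-a²-x²)/(6LEI)  [x>a] = -2·(16/5)·(8-4)·(2·8·4-(16/5)²-4²)/(6·8·2000) = -472/46875 m
Superposition: y = Σ y_i = 931/93750 m ≈ 0.009931 m

y(4) = 931/93750 m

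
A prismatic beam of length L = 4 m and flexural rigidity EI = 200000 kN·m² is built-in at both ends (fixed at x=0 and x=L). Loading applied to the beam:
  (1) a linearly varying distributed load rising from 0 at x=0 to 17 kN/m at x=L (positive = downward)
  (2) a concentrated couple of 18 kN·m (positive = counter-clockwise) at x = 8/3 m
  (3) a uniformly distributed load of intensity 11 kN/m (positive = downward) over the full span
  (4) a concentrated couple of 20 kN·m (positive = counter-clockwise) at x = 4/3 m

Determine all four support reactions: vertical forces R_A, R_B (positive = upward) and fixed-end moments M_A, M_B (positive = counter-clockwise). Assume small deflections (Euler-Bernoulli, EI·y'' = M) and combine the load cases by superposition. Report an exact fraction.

R_A = 673/15 kN, M_A = 446/15 kN·m, R_B = 497/15 kN, M_B = -108/5 kN·m

Load 1 — triangular load w₀=17 kN/m (0→w₀ over full span):
  R_A = 3w₀L/20 = 3·17·4/20 = 51/5 kN
  M_A = w₀L²/30 = 17·4²/30 = 136/15 kN·m
  R_B = 7w₀L/20 = 7·17·4/20 = 119/5 kN
  M_B = -w₀L²/20 = -17·4²/20 = -68/5 kN·m
Load 2 — applied couple M₀=18 kN·m at a=8/3 m (b=L-a=4/3):
  R_A = 6M₀ab/L³ = 6·18·(8/3)·(4/3)/4³ = 6 kN
  M_A = M₀b(2a-b)/L² = 18·(4/3)·(2·(8/3)-(4/3))/4² = 6 kN·m
  R_B = -6M₀ab/L³ = -6·18·(8/3)·(4/3)/4³ = -6 kN
  M_B = M₀a(2b-a)/L² = 18·(8/3)·(2·(4/3)-(8/3))/4² = 0 kN·m
Load 3 — uniform load w=11 kN/m over full span:
  R_A = wL/2 = 11·4/2 = 22 kN
  M_A = wL²/12 = 11·4²/12 = 44/3 kN·m
  R_B = wL/2 = 11·4/2 = 22 kN
  M_B = -wL²/12 = -11·4²/12 = -44/3 kN·m
Load 4 — applied couple M₀=20 kN·m at a=4/3 m (b=L-a=8/3):
  R_A = 6M₀ab/L³ = 6·20·(4/3)·(8/3)/4³ = 20/3 kN
  M_A = M₀b(2a-b)/L² = 20·(8/3)·(2·(4/3)-(8/3))/4² = 0 kN·m
  R_B = -6M₀ab/L³ = -6·20·(4/3)·(8/3)/4³ = -20/3 kN
  M_B = M₀a(2b-a)/L² = 20·(4/3)·(2·(8/3)-(4/3))/4² = 20/3 kN·m
Superposition: R_A = 673/15 kN, M_A = 446/15 kN·m, R_B = 497/15 kN, M_B = -108/5 kN·m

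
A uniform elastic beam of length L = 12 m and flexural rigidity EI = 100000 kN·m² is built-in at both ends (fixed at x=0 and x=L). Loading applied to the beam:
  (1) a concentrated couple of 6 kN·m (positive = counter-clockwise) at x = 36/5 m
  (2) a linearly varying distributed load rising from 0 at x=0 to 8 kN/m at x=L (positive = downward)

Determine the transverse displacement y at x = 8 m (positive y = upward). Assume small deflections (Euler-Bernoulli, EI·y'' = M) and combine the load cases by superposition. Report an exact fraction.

Load 1 — applied couple M₀=6 kN·m at a=36/5 m (b=L-a=24/5):
  y_1 = (R_Ax³/6 - M_Ax²/2 - M₀(x-a)²/2)/EI  [x>a] with R_A=18/25, M_A=48/25 = ((18/25)·8³/6 - (48/25)·8²/2 - 6·(8-(36/5))²/2)/100000 = -3/156250 m
Load 2 — triangular load w₀=8 kN/m (0→w₀ over full span):
  y_2 = -w₀x²(L-x)²(x+2L)/(120LEI) = -8·8²·(12-8)²·(8+2·12)/(120·12·100000) = -256/140625 m
Superposition: y = Σ y_i = -2587/1406250 m ≈ -0.001840 m

y(8) = -2587/1406250 m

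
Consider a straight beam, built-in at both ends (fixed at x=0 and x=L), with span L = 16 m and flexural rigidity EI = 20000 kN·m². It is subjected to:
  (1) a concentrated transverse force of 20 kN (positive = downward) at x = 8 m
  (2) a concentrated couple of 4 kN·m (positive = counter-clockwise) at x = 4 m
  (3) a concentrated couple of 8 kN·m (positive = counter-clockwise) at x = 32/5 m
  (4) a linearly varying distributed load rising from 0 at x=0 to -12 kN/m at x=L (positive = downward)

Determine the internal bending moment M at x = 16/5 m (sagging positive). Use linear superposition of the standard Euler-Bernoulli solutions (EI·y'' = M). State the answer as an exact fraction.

M(16/5) = 933/100 kN·m

Load 1 — point force P=20 kN at a=8 m (b=L-a=8):
  M_1 = Pb²(3a+b)x/L³ - Pab²/L²  [x≤a] = 20·8²·(3·8+8)·(16/5)/16³ - 20·8·8²/16² = -8 kN·m
Load 2 — applied couple M₀=4 kN·m at a=4 m (b=L-a=12):
  M_2 = R_Ax - M_A  [x≤a] with R_A=9/32, M_A=-3/4 = (9/32)·(16/5) - (-3/4) = 33/20 kN·m
Load 3 — applied couple M₀=8 kN·m at a=32/5 m (b=L-a=48/5):
  M_3 = R_Ax - M_A  [x≤a] with R_A=18/25, M_A=24/25 = (18/25)·(16/5) - (24/25) = 168/125 kN·m
Load 4 — triangular load w₀=-12 kN/m (0→w₀ over full span):
  M_4 = 3w₀Lx/20 - w₀L²/30 - w₀x³/(6L) = 3·(-12)·16·(16/5)/20 - (-12)·16²/30 - (-12)·(16/5)³/(6·16) = 1792/125 kN·m
Superposition: M = Σ M_i = 933/100 kN·m ≈ 9.330000 kN·m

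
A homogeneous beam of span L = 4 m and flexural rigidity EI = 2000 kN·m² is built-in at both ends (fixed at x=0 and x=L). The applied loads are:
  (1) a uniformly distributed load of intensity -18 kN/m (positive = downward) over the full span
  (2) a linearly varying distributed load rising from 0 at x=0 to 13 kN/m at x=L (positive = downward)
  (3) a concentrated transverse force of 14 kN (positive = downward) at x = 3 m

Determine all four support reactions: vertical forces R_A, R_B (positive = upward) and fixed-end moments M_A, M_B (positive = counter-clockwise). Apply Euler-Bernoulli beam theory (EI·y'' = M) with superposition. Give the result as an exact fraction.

Load 1 — uniform load w=-18 kN/m over full span:
  R_A = wL/2 = (-18)·4/2 = -36 kN
  M_A = wL²/12 = (-18)·4²/12 = -24 kN·m
  R_B = wL/2 = (-18)·4/2 = -36 kN
  M_B = -wL²/12 = -(-18)·4²/12 = 24 kN·m
Load 2 — triangular load w₀=13 kN/m (0→w₀ over full span):
  R_A = 3w₀L/20 = 3·13·4/20 = 39/5 kN
  M_A = w₀L²/30 = 13·4²/30 = 104/15 kN·m
  R_B = 7w₀L/20 = 7·13·4/20 = 91/5 kN
  M_B = -w₀L²/20 = -13·4²/20 = -52/5 kN·m
Load 3 — point force P=14 kN at a=3 m (b=L-a=1):
  R_A = Pb²(3a+b)/L³ = 14·1²·(3·3+1)/4³ = 35/16 kN
  M_A = Pab²/L² = 14·3·1²/4² = 21/8 kN·m
  R_B = Pa²(a+3b)/L³ = 14·3²·(3+3·1)/4³ = 189/16 kN
  M_B = -Pa²b/L² = -14·3²·1/4² = -63/8 kN·m
Superposition: R_A = -2081/80 kN, M_A = -1733/120 kN·m, R_B = -479/80 kN, M_B = 229/40 kN·m

R_A = -2081/80 kN, M_A = -1733/120 kN·m, R_B = -479/80 kN, M_B = 229/40 kN·m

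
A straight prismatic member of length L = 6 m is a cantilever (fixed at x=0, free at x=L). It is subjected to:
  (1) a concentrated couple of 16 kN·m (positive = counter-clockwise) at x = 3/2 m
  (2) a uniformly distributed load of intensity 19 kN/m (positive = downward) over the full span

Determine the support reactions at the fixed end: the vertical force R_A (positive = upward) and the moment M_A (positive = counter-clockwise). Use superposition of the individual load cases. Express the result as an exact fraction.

R_A = 114 kN, M_A = 326 kN·m

Load 1 — applied couple M₀=16 kN·m at a=3/2 m (b=L-a=9/2):
  R_A = 0 kN
  M_A = -M₀ = -16 kN·m
Load 2 — uniform load w=19 kN/m over full span:
  R_A = wL = 19·6 = 114 kN
  M_A = wL²/2 = 19·6²/2 = 342 kN·m
Superposition: R_A = 114 kN, M_A = 326 kN·m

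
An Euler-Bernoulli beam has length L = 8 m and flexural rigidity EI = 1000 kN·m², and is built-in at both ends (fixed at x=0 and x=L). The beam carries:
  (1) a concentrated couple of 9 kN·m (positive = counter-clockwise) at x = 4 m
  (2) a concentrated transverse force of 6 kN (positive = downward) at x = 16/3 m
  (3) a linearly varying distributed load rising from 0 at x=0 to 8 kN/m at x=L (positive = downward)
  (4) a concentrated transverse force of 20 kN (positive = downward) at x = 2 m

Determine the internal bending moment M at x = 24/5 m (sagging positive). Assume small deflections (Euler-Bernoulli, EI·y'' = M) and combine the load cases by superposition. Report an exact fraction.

Load 1 — applied couple M₀=9 kN·m at a=4 m (b=L-a=4):
  M_1 = R_Ax - M_A - M₀  [x>a] with R_A=27/16, M_A=9/4 = (27/16)·(24/5) - (9/4) - 9 = -63/20 kN·m
Load 2 — point force P=6 kN at a=16/3 m (b=L-a=8/3):
  M_2 = Pb²(3a+b)x/L³ - Pab²/L²  [x≤a] = 6·(8/3)²·(3·(16/3)+(8/3))·(24/5)/8³ - 6·(16/3)·(8/3)²/8² = 176/45 kN·m
Load 3 — triangular load w₀=8 kN/m (0→w₀ over full span):
  M_3 = 3w₀Lx/20 - w₀L²/30 - w₀x³/(6L) = 3·8·8·(24/5)/20 - 8·8²/30 - 8·(24/5)³/(6·8) = 3968/375 kN·m
Load 4 — point force P=20 kN at a=2 m (b=L-a=6):
  M_4 = Pa²(a+3b)(L-x)/L³ - Pa²b/L²  [x>a] = 20·2²·(2+3·6)·(8-(24/5))/8³ - 20·2²·6/8² = 5/2 kN·m
Superposition: M = Σ M_i = 62291/4500 kN·m ≈ 13.842444 kN·m

M(24/5) = 62291/4500 kN·m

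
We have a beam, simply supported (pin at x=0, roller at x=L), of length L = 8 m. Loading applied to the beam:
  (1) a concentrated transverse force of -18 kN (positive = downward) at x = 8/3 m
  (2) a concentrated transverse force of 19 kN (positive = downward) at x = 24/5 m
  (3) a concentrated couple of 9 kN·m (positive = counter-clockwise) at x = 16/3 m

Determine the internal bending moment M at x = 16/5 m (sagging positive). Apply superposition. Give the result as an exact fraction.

Load 1 — point force P=-18 kN at a=8/3 m (b=L-a=16/3):
  M_1 = Pa(L-x)/L  [x>a] = (-18)·(8/3)·(8-(16/5))/8 = -144/5 kN·m
Load 2 — point force P=19 kN at a=24/5 m (b=L-a=16/5):
  M_2 = Pbx/L  [x≤a] = 19·(16/5)·(16/5)/8 = 608/25 kN·m
Load 3 — applied couple M₀=9 kN·m at a=16/3 m (b=L-a=8/3):
  M_3 = M₀x/L  [x≤a] = 9·(16/5)/8 = 18/5 kN·m
Superposition: M = Σ M_i = -22/25 kN·m ≈ -0.880000 kN·m

M(16/5) = -22/25 kN·m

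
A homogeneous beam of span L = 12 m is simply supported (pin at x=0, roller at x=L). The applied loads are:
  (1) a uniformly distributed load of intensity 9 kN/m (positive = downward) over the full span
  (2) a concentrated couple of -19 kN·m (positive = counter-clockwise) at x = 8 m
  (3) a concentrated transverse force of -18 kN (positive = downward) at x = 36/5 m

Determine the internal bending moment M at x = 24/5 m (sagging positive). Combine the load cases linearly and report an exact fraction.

Load 1 — uniform load w=9 kN/m over full span:
  M_1 = wx(L-x)/2 = 9·(24/5)·(12-(24/5))/2 = 3888/25 kN·m
Load 2 — applied couple M₀=-19 kN·m at a=8 m (b=L-a=4):
  M_2 = M₀x/L  [x≤a] = (-19)·(24/5)/12 = -38/5 kN·m
Load 3 — point force P=-18 kN at a=36/5 m (b=L-a=24/5):
  M_3 = Pbx/L  [x≤a] = (-18)·(24/5)·(24/5)/12 = -864/25 kN·m
Superposition: M = Σ M_i = 2834/25 kN·m ≈ 113.360000 kN·m

M(24/5) = 2834/25 kN·m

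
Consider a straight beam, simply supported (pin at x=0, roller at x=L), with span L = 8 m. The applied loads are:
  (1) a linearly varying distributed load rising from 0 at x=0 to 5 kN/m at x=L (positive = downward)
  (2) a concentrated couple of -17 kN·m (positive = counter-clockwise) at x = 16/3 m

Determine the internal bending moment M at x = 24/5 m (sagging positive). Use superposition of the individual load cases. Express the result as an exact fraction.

Load 1 — triangular load w₀=5 kN/m (0→w₀ over full span):
  M_1 = w₀Lx/6 - w₀x³/(6L) = 5·8·(24/5)/6 - 5·(24/5)³/(6·8) = 512/25 kN·m
Load 2 — applied couple M₀=-17 kN·m at a=16/3 m (b=L-a=8/3):
  M_2 = M₀x/L  [x≤a] = (-17)·(24/5)/8 = -51/5 kN·m
Superposition: M = Σ M_i = 257/25 kN·m ≈ 10.280000 kN·m

M(24/5) = 257/25 kN·m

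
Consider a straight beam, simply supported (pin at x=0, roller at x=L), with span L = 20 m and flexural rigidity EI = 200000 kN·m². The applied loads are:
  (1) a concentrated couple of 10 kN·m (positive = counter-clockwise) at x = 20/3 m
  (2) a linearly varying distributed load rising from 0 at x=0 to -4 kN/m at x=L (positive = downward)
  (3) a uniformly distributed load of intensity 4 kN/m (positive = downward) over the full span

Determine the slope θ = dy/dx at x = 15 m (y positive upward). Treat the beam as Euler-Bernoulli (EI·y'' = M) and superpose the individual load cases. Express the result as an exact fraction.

Load 1 — applied couple M₀=10 kN·m at a=20/3 m (b=L-a=40/3):
  θ_1 = (M₀x²/(2L)-M₀(x-a)+C₁)/EI  [x>a] with C₁=M₀(3b²-L²)/(6L)=100/9 = (10·15²/(2·20)-10·(15-(20/3))+(100/9))/200000 = -23/288000 rad
Load 2 — triangular load w₀=-4 kN/m (0→w₀ over full span):
  θ_2 = -w₀(7L⁴-30L²x²+15x⁴)/(360LEI) = -(-4)·(7·20⁴-30·20²·15²+15·15⁴)/(360·20·200000) = -1313/576000 rad
Load 3 — uniform load w=4 kN/m over full span:
  θ_3 = -w(L³-6Lx²+4x³)/(24EI) = -4·(20³-6·20·15²+4·15³)/(24·200000) = 11/2400 rad
Superposition: θ = Σ θ_i = 427/192000 rad ≈ 0.002224 rad

θ(15) = 427/192000 rad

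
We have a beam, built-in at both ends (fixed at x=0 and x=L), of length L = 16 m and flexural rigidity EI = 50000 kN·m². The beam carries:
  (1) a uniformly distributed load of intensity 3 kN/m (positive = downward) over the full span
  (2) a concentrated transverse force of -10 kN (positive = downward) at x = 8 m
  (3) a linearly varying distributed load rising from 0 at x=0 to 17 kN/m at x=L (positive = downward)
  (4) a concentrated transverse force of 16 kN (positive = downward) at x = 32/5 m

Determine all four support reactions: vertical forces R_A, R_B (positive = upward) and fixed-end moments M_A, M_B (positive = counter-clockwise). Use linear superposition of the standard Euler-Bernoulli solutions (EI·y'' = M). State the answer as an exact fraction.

R_A = 8771/125 kN, M_A = 84724/375 kN·m, R_B = 14979/125 kN, M_B = -35772/125 kN·m

Load 1 — uniform load w=3 kN/m over full span:
  R_A = wL/2 = 3·16/2 = 24 kN
  M_A = wL²/12 = 3·16²/12 = 64 kN·m
  R_B = wL/2 = 3·16/2 = 24 kN
  M_B = -wL²/12 = -3·16²/12 = -64 kN·m
Load 2 — point force P=-10 kN at a=8 m (b=L-a=8):
  R_A = Pb²(3a+b)/L³ = (-10)·8²·(3·8+8)/16³ = -5 kN
  M_A = Pab²/L² = (-10)·8·8²/16² = -20 kN·m
  R_B = Pa²(a+3b)/L³ = (-10)·8²·(8+3·8)/16³ = -5 kN
  M_B = -Pa²b/L² = -(-10)·8²·8/16² = 20 kN·m
Load 3 — triangular load w₀=17 kN/m (0→w₀ over full span):
  R_A = 3w₀L/20 = 3·17·16/20 = 204/5 kN
  M_A = w₀L²/30 = 17·16²/30 = 2176/15 kN·m
  R_B = 7w₀L/20 = 7·17·16/20 = 476/5 kN
  M_B = -w₀L²/20 = -17·16²/20 = -1088/5 kN·m
Load 4 — point force P=16 kN at a=32/5 m (b=L-a=48/5):
  R_A = Pb²(3a+b)/L³ = 16·(48/5)²·(3·(32/5)+(48/5))/16³ = 1296/125 kN
  M_A = Pab²/L² = 16·(32/5)·(48/5)²/16² = 4608/125 kN·m
  R_B = Pa²(a+3b)/L³ = 16·(32/5)²·((32/5)+3·(48/5))/16³ = 704/125 kN
  M_B = -Pa²b/L² = -16·(32/5)²·(48/5)/16² = -3072/125 kN·m
Superposition: R_A = 8771/125 kN, M_A = 84724/375 kN·m, R_B = 14979/125 kN, M_B = -35772/125 kN·m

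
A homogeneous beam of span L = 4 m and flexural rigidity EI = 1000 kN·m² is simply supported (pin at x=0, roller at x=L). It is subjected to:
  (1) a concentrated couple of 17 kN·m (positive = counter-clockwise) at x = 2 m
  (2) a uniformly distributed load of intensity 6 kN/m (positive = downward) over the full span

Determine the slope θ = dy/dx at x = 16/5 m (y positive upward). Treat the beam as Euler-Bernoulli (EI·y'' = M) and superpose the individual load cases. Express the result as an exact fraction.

Load 1 — applied couple M₀=17 kN·m at a=2 m (b=L-a=2):
  θ_1 = (M₀x²/(2L)-M₀(x-a)+C₁)/EI  [x>a] with C₁=M₀(3b²-L²)/(6L)=-17/6 = (17·(16/5)²/(2·4)-17·((16/5)-2)+(-17/6))/1000 = -221/150000 rad
Load 2 — uniform load w=6 kN/m over full span:
  θ_2 = -w(L³-6Lx²+4x³)/(24EI) = -6·(4³-6·4·(16/5)²+4·(16/5)³)/(24·1000) = 198/15625 rad
Superposition: θ = Σ θ_i = 8399/750000 rad ≈ 0.011199 rad

θ(16/5) = 8399/750000 rad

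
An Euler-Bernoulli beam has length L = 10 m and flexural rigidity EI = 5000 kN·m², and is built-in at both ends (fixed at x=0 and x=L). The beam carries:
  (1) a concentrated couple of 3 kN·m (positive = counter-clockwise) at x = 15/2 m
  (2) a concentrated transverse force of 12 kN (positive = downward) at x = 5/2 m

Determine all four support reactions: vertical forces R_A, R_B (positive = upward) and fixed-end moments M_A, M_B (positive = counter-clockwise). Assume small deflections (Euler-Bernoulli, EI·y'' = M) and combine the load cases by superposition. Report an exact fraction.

Load 1 — applied couple M₀=3 kN·m at a=15/2 m (b=L-a=5/2):
  R_A = 6M₀ab/L³ = 6·3·(15/2)·(5/2)/10³ = 27/80 kN
  M_A = M₀b(2a-b)/L² = 3·(5/2)·(2·(15/2)-(5/2))/10² = 15/16 kN·m
  R_B = -6M₀ab/L³ = -6·3·(15/2)·(5/2)/10³ = -27/80 kN
  M_B = M₀a(2b-a)/L² = 3·(15/2)·(2·(5/2)-(15/2))/10² = -9/16 kN·m
Load 2 — point force P=12 kN at a=5/2 m (b=L-a=15/2):
  R_A = Pb²(3a+b)/L³ = 12·(15/2)²·(3·(5/2)+(15/2))/10³ = 81/8 kN
  M_A = Pab²/L² = 12·(5/2)·(15/2)²/10² = 135/8 kN·m
  R_B = Pa²(a+3b)/L³ = 12·(5/2)²·((5/2)+3·(15/2))/10³ = 15/8 kN
  M_B = -Pa²b/L² = -12·(5/2)²·(15/2)/10² = -45/8 kN·m
Superposition: R_A = 837/80 kN, M_A = 285/16 kN·m, R_B = 123/80 kN, M_B = -99/16 kN·m

R_A = 837/80 kN, M_A = 285/16 kN·m, R_B = 123/80 kN, M_B = -99/16 kN·m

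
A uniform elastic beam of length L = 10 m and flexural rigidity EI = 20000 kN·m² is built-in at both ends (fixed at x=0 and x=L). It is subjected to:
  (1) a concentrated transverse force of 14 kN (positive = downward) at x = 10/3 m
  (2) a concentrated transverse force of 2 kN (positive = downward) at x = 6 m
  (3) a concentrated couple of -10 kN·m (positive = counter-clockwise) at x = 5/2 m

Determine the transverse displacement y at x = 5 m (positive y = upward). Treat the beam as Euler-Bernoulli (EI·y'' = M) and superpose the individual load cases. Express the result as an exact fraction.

y(5) = -51173/12960000 m

Load 1 — point force P=14 kN at a=10/3 m (b=L-a=20/3):
  y_1 = -Pa²(L-x)²(3bL-(3b+a)(L-x))/(6L³EI)  [x>a] = -14·(10/3)²·(10-5)²·(3·(20/3)·10-(3·(20/3)+(10/3))·(10-5))/(6·10³·20000) = -7/2592 m
Load 2 — point force P=2 kN at a=6 m (b=L-a=4):
  y_2 = -Pb²x²(3aL-(3a+b)x)/(6L³EI)  [x≤a] = -2·4²·5²·(3·6·10-(3·6+4)·5)/(6·10³·20000) = -7/15000 m
Load 3 — applied couple M₀=-10 kN·m at a=5/2 m (b=L-a=15/2):
  y_3 = (R_Ax³/6 - M_Ax²/2 - M₀(x-a)²/2)/EI  [x>a] with R_A=-9/8, M_A=15/8 = ((-9/8)·5³/6 - (15/8)·5²/2 - (-10)·(5-(5/2))²/2)/20000 = -1/1280 m
Superposition: y = Σ y_i = -51173/12960000 m ≈ -0.003949 m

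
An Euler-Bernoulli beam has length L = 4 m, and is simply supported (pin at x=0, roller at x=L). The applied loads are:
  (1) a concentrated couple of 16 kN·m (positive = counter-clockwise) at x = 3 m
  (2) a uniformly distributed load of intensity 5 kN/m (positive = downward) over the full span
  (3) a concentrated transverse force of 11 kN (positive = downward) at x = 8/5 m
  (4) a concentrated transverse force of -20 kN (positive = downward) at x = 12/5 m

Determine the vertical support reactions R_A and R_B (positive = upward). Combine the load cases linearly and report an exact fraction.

R_A = 63/5 kN, R_B = -8/5 kN

Load 1 — applied couple M₀=16 kN·m at a=3 m (b=L-a=1):
  R_A = M₀/L = 16/4 = 4 kN
  R_B = -M₀/L = -16/4 = -4 kN
Load 2 — uniform load w=5 kN/m over full span:
  R_A = wL/2 = 5·4/2 = 10 kN
  R_B = wL/2 = 5·4/2 = 10 kN
Load 3 — point force P=11 kN at a=8/5 m (b=L-a=12/5):
  R_A = Pb/L = 11·(12/5)/4 = 33/5 kN
  R_B = Pa/L = 11·(8/5)/4 = 22/5 kN
Load 4 — point force P=-20 kN at a=12/5 m (b=L-a=8/5):
  R_A = Pb/L = (-20)·(8/5)/4 = -8 kN
  R_B = Pa/L = (-20)·(12/5)/4 = -12 kN
Superposition: R_A = 63/5 kN, R_B = -8/5 kN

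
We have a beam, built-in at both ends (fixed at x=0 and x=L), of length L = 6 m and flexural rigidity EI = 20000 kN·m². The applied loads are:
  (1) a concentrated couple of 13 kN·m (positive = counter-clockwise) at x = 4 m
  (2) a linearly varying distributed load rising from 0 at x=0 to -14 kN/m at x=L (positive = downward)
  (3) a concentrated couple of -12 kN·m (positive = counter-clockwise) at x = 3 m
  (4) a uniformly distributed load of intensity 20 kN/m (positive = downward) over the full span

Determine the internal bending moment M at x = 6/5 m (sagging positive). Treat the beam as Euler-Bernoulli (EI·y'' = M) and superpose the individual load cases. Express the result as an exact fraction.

M(6/5) = -568/375 kN·m

Load 1 — applied couple M₀=13 kN·m at a=4 m (b=L-a=2):
  M_1 = R_Ax - M_A  [x≤a] with R_A=26/9, M_A=13/3 = (26/9)·(6/5) - (13/3) = -13/15 kN·m
Load 2 — triangular load w₀=-14 kN/m (0→w₀ over full span):
  M_2 = 3w₀Lx/20 - w₀L²/30 - w₀x³/(6L) = 3·(-14)·6·(6/5)/20 - (-14)·6²/30 - (-14)·(6/5)³/(6·6) = 294/125 kN·m
Load 3 — applied couple M₀=-12 kN·m at a=3 m (b=L-a=3):
  M_3 = R_Ax - M_A  [x≤a] with R_A=-3, M_A=-3 = (-3)·(6/5) - (-3) = -3/5 kN·m
Load 4 — uniform load w=20 kN/m over full span:
  M_4 = wLx/2 - wL²/12 - wx²/2 = 20·6·(6/5)/2 - 20·6²/12 - 20·(6/5)²/2 = -12/5 kN·m
Superposition: M = Σ M_i = -568/375 kN·m ≈ -1.514667 kN·m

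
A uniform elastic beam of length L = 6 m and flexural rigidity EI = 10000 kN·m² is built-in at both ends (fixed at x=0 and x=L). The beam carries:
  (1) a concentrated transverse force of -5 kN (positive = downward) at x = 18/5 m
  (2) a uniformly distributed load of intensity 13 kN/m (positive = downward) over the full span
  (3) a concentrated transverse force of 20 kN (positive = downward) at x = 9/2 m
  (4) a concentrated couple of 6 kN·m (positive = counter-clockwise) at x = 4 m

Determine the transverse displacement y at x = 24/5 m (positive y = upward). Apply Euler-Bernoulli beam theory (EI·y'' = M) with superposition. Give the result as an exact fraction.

y(24/5) = -293349/125000000 m

Load 1 — point force P=-5 kN at a=18/5 m (b=L-a=12/5):
  y_1 = -Pa²(L-x)²(3bL-(3b+a)(L-x))/(6L³EI)  [x>a] = -(-5)·(18/5)²·(6-(24/5))²·(3·(12/5)·6-(3·(12/5)+(18/5))·(6-(24/5)))/(6·6³·10000) = 1701/7812500 m
Load 2 — uniform load w=13 kN/m over full span:
  y_2 = -wx²(L-x)²/(24EI) = -13·(24/5)²·(6-(24/5))²/(24·10000) = -702/390625 m
Load 3 — point force P=20 kN at a=9/2 m (b=L-a=3/2):
  y_3 = -Pa²(L-x)²(3bL-(3b+a)(L-x))/(6L³EI)  [x>a] = -20·(9/2)²·(6-(24/5))²·(3·(3/2)·6-(3·(3/2)+(9/2))·(6-(24/5)))/(6·6³·10000) = -729/1000000 m
Load 4 — applied couple M₀=6 kN·m at a=4 m (b=L-a=2):
  y_4 = (R_Ax³/6 - M_Ax²/2 - M₀(x-a)²/2)/EI  [x>a] with R_A=4/3, M_A=2 = ((4/3)·(24/5)³/6 - 2·(24/5)²/2 - 6·((24/5)-4)²/2)/10000 = -3/78125 m
Superposition: y = Σ y_i = -293349/125000000 m ≈ -0.002347 m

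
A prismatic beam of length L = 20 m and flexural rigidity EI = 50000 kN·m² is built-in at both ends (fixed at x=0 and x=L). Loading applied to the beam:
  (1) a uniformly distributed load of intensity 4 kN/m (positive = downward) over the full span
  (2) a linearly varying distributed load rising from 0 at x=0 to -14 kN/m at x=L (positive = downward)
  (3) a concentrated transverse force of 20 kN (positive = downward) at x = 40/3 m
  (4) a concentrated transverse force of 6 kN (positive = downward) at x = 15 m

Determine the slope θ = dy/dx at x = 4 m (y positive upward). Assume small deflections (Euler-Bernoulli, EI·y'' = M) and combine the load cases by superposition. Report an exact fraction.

θ(4) = 9463/6750000 rad

Load 1 — uniform load w=4 kN/m over full span:
  θ_1 = -wx(L-x)(L-2x)/(12EI) = -4·4·(20-4)·(20-2·4)/(12·50000) = -16/3125 rad
Load 2 — triangular load w₀=-14 kN/m (0→w₀ over full span):
  θ_2 = -w₀(2x(L-x)(L-2x)(x+2L)+x²(L-x)²)/(120LEI) = -(-14)·(2·4·(20-4)·(20-2·4)·(4+2·20)+4²·(20-4)²)/(120·20·50000) = 392/46875 rad
Load 3 — point force P=20 kN at a=40/3 m (b=L-a=20/3):
  θ_3 = -Pb²x(2aL-(3a+b)x)/(2L³EI)  [x≤a] = -20·(20/3)²·4·(2·(40/3)·20-(3·(40/3)+(20/3))·4)/(2·20³·50000) = -26/16875 rad
Load 4 — point force P=6 kN at a=15 m (b=L-a=5):
  θ_4 = -Pb²x(2aL-(3a+b)x)/(2L³EI)  [x≤a] = -6·5²·4·(2·15·20-(3·15+5)·4)/(2·20³·50000) = -3/10000 rad
Superposition: θ = Σ θ_i = 9463/6750000 rad ≈ 0.001402 rad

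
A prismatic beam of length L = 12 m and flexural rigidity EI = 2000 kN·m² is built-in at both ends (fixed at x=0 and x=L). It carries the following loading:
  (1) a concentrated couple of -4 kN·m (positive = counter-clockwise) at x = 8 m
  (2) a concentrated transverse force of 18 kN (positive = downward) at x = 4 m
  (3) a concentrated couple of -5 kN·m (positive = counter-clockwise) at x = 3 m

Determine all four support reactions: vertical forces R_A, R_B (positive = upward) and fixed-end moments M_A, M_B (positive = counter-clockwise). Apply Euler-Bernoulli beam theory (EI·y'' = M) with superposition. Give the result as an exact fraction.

R_A = 3577/288 kN, M_A = 1517/48 kN·m, R_B = 1607/288 kN, M_B = -281/16 kN·m

Load 1 — applied couple M₀=-4 kN·m at a=8 m (b=L-a=4):
  R_A = 6M₀ab/L³ = 6·(-4)·8·4/12³ = -4/9 kN
  M_A = M₀b(2a-b)/L² = (-4)·4·(2·8-4)/12² = -4/3 kN·m
  R_B = -6M₀ab/L³ = -6·(-4)·8·4/12³ = 4/9 kN
  M_B = M₀a(2b-a)/L² = (-4)·8·(2·4-8)/12² = 0 kN·m
Load 2 — point force P=18 kN at a=4 m (b=L-a=8):
  R_A = Pb²(3a+b)/L³ = 18·8²·(3·4+8)/12³ = 40/3 kN
  M_A = Pab²/L² = 18·4·8²/12² = 32 kN·m
  R_B = Pa²(a+3b)/L³ = 18·4²·(4+3·8)/12³ = 14/3 kN
  M_B = -Pa²b/L² = -18·4²·8/12² = -16 kN·m
Load 3 — applied couple M₀=-5 kN·m at a=3 m (b=L-a=9):
  R_A = 6M₀ab/L³ = 6·(-5)·3·9/12³ = -15/32 kN
  M_A = M₀b(2a-b)/L² = (-5)·9·(2·3-9)/12² = 15/16 kN·m
  R_B = -6M₀ab/L³ = -6·(-5)·3·9/12³ = 15/32 kN
  M_B = M₀a(2b-a)/L² = (-5)·3·(2·9-3)/12² = -25/16 kN·m
Superposition: R_A = 3577/288 kN, M_A = 1517/48 kN·m, R_B = 1607/288 kN, M_B = -281/16 kN·m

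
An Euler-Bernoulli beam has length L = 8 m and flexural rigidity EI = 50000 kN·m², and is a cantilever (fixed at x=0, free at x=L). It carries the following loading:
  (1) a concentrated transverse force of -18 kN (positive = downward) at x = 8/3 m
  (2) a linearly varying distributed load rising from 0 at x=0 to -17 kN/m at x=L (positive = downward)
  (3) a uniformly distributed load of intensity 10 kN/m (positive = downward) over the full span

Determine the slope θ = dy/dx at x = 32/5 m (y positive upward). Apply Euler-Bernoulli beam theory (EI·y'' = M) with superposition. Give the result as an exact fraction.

θ(32/5) = 34508/5859375 rad

Load 1 — point force P=-18 kN at a=8/3 m (b=L-a=16/3):
  θ_1 = -Pa²/(2EI)  [x>a] = -(-18)·(8/3)²/(2·50000) = 4/3125 rad
Load 2 — triangular load w₀=-17 kN/m (0→w₀ over full span):
  θ_2 = (w₀Lx²/4-w₀L²x/3-w₀x⁴/(24L))/EI = ((-17)·8·(32/5)²/4-(-17)·8²·(32/5)/3-(-17)·(32/5)⁴/(24·8))/50000 = 126208/5859375 rad
Load 3 — uniform load w=10 kN/m over full span:
  θ_3 = -wx(x²-3Lx+3L²)/(6EI) = -10·(32/5)·((32/5)²-3·8·(32/5)+3·8²)/(6·50000) = -3968/234375 rad
Superposition: θ = Σ θ_i = 34508/5859375 rad ≈ 0.005889 rad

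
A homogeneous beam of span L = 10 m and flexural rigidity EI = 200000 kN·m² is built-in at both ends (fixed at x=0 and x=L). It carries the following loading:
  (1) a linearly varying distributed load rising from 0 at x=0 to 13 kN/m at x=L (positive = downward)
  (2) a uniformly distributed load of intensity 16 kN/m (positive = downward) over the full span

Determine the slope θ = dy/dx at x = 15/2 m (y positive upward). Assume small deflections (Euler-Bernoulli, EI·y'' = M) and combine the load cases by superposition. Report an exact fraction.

Load 1 — triangular load w₀=13 kN/m (0→w₀ over full span):
  θ_1 = -w₀(2x(L-x)(L-2x)(x+2L)+x²(L-x)²)/(120LEI) = -13·(2·(15/2)·(10-(15/2))·(10-2·(15/2))·((15/2)+2·10)+(15/2)²·(10-(15/2))²)/(120·10·200000) = 533/2048000 rad
Load 2 — uniform load w=16 kN/m over full span:
  θ_2 = -wx(L-x)(L-2x)/(12EI) = -16·(15/2)·(10-(15/2))·(10-2·(15/2))/(12·200000) = 1/1600 rad
Superposition: θ = Σ θ_i = 1813/2048000 rad ≈ 0.000885 rad

θ(15/2) = 1813/2048000 rad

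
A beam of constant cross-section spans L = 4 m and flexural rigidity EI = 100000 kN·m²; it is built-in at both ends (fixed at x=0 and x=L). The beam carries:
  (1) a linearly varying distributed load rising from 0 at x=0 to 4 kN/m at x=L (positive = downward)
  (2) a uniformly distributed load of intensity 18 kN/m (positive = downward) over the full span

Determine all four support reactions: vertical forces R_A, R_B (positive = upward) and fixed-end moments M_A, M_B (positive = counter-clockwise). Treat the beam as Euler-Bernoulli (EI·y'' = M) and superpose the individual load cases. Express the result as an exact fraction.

R_A = 192/5 kN, M_A = 392/15 kN·m, R_B = 208/5 kN, M_B = -136/5 kN·m

Load 1 — triangular load w₀=4 kN/m (0→w₀ over full span):
  R_A = 3w₀L/20 = 3·4·4/20 = 12/5 kN
  M_A = w₀L²/30 = 4·4²/30 = 32/15 kN·m
  R_B = 7w₀L/20 = 7·4·4/20 = 28/5 kN
  M_B = -w₀L²/20 = -4·4²/20 = -16/5 kN·m
Load 2 — uniform load w=18 kN/m over full span:
  R_A = wL/2 = 18·4/2 = 36 kN
  M_A = wL²/12 = 18·4²/12 = 24 kN·m
  R_B = wL/2 = 18·4/2 = 36 kN
  M_B = -wL²/12 = -18·4²/12 = -24 kN·m
Superposition: R_A = 192/5 kN, M_A = 392/15 kN·m, R_B = 208/5 kN, M_B = -136/5 kN·m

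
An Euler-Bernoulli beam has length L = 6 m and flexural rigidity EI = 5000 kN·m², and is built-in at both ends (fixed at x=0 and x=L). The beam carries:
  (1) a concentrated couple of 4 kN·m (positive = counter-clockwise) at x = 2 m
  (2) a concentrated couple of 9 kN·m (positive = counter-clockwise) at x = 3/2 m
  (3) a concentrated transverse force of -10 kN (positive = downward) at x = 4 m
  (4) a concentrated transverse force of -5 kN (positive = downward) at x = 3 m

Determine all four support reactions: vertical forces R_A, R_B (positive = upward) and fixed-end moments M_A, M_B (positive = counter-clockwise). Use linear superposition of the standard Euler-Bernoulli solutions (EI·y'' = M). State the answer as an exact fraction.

Load 1 — applied couple M₀=4 kN·m at a=2 m (b=L-a=4):
  R_A = 6M₀ab/L³ = 6·4·2·4/6³ = 8/9 kN
  M_A = M₀b(2a-b)/L² = 4·4·(2·2-4)/6² = 0 kN·m
  R_B = -6M₀ab/L³ = -6·4·2·4/6³ = -8/9 kN
  M_B = M₀a(2b-a)/L² = 4·2·(2·4-2)/6² = 4/3 kN·m
Load 2 — applied couple M₀=9 kN·m at a=3/2 m (b=L-a=9/2):
  R_A = 6M₀ab/L³ = 6·9·(3/2)·(9/2)/6³ = 27/16 kN
  M_A = M₀b(2a-b)/L² = 9·(9/2)·(2·(3/2)-(9/2))/6² = -27/16 kN·m
  R_B = -6M₀ab/L³ = -6·9·(3/2)·(9/2)/6³ = -27/16 kN
  M_B = M₀a(2b-a)/L² = 9·(3/2)·(2·(9/2)-(3/2))/6² = 45/16 kN·m
Load 3 — point force P=-10 kN at a=4 m (b=L-a=2):
  R_A = Pb²(3a+b)/L³ = (-10)·2²·(3·4+2)/6³ = -70/27 kN
  M_A = Pab²/L² = (-10)·4·2²/6² = -40/9 kN·m
  R_B = Pa²(a+3b)/L³ = (-10)·4²·(4+3·2)/6³ = -200/27 kN
  M_B = -Pa²b/L² = -(-10)·4²·2/6² = 80/9 kN·m
Load 4 — point force P=-5 kN at a=3 m (b=L-a=3):
  R_A = Pb²(3a+b)/L³ = (-5)·3²·(3·3+3)/6³ = -5/2 kN
  M_A = Pab²/L² = (-5)·3·3²/6² = -15/4 kN·m
  R_B = Pa²(a+3b)/L³ = (-5)·3²·(3+3·3)/6³ = -5/2 kN
  M_B = -Pa²b/L² = -(-5)·3²·3/6² = 15/4 kN·m
Superposition: R_A = -1087/432 kN, M_A = -1423/144 kN·m, R_B = -5393/432 kN, M_B = 2417/144 kN·m

R_A = -1087/432 kN, M_A = -1423/144 kN·m, R_B = -5393/432 kN, M_B = 2417/144 kN·m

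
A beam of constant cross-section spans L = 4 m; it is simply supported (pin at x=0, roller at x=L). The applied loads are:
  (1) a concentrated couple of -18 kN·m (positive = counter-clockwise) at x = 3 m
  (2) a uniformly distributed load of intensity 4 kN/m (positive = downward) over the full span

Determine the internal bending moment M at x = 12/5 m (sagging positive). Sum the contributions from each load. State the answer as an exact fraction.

M(12/5) = -78/25 kN·m

Load 1 — applied couple M₀=-18 kN·m at a=3 m (b=L-a=1):
  M_1 = M₀x/L  [x≤a] = (-18)·(12/5)/4 = -54/5 kN·m
Load 2 — uniform load w=4 kN/m over full span:
  M_2 = wx(L-x)/2 = 4·(12/5)·(4-(12/5))/2 = 192/25 kN·m
Superposition: M = Σ M_i = -78/25 kN·m ≈ -3.120000 kN·m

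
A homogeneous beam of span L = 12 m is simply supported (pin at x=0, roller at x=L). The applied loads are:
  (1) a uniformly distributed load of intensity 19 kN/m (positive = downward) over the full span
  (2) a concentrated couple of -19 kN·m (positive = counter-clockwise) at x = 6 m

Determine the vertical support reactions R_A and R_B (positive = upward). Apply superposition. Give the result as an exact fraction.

Load 1 — uniform load w=19 kN/m over full span:
  R_A = wL/2 = 19·12/2 = 114 kN
  R_B = wL/2 = 19·12/2 = 114 kN
Load 2 — applied couple M₀=-19 kN·m at a=6 m (b=L-a=6):
  R_A = M₀/L = (-19)/12 = -19/12 kN
  R_B = -M₀/L = -(-19)/12 = 19/12 kN
Superposition: R_A = 1349/12 kN, R_B = 1387/12 kN

R_A = 1349/12 kN, R_B = 1387/12 kN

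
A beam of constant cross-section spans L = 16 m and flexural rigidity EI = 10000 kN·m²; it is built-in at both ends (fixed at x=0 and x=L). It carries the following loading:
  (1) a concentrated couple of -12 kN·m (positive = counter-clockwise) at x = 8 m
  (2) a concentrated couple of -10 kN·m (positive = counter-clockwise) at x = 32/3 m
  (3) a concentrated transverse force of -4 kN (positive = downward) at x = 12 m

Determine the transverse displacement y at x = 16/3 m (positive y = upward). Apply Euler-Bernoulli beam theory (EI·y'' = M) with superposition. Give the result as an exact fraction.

y(16/3) = 1024/151875 m

Load 1 — applied couple M₀=-12 kN·m at a=8 m (b=L-a=8):
  y_1 = (R_Ax³/6 - M_Ax²/2)/EI  [x≤a] with R_A=-9/8, M_A=-3 = ((-9/8)·(16/3)³/6 - (-3)·(16/3)²/2)/10000 = 8/5625 m
Load 2 — applied couple M₀=-10 kN·m at a=32/3 m (b=L-a=16/3):
  y_2 = (R_Ax³/6 - M_Ax²/2)/EI  [x≤a] with R_A=-5/6, M_A=-10/3 = ((-5/6)·(16/3)³/6 - (-10/3)·(16/3)²/2)/10000 = 16/6075 m
Load 3 — point force P=-4 kN at a=12 m (b=L-a=4):
  y_3 = -Pb²x²(3aL-(3a+b)x)/(6L³EI)  [x≤a] = -(-4)·4²·(16/3)²·(3·12·16-(3·12+4)·(16/3))/(6·16³·10000) = 136/50625 m
Superposition: y = Σ y_i = 1024/151875 m ≈ 0.006742 m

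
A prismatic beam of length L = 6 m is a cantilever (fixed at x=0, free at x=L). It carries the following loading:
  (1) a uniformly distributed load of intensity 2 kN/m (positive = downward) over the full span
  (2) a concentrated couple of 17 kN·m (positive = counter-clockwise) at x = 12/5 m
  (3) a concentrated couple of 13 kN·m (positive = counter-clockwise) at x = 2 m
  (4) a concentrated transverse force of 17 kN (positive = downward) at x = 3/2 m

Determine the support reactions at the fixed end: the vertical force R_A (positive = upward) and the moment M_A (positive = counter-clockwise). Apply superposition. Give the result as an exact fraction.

Load 1 — uniform load w=2 kN/m over full span:
  R_A = wL = 2·6 = 12 kN
  M_A = wL²/2 = 2·6²/2 = 36 kN·m
Load 2 — applied couple M₀=17 kN·m at a=12/5 m (b=L-a=18/5):
  R_A = 0 kN
  M_A = -M₀ = -17 kN·m
Load 3 — applied couple M₀=13 kN·m at a=2 m (b=L-a=4):
  R_A = 0 kN
  M_A = -M₀ = -13 kN·m
Load 4 — point force P=17 kN at a=3/2 m (b=L-a=9/2):
  R_A = P = 17 kN
  M_A = Pa = 17·(3/2) = 51/2 kN·m
Superposition: R_A = 29 kN, M_A = 63/2 kN·m

R_A = 29 kN, M_A = 63/2 kN·m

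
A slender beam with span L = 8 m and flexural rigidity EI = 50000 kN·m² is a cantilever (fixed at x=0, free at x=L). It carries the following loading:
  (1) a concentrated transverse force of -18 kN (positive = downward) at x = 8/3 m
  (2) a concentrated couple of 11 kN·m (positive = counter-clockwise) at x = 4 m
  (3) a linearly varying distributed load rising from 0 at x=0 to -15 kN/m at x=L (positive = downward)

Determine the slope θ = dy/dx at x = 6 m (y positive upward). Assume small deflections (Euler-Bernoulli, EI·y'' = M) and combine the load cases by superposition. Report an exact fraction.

Load 1 — point force P=-18 kN at a=8/3 m (b=L-a=16/3):
  θ_1 = -Pa²/(2EI)  [x>a] = -(-18)·(8/3)²/(2·50000) = 4/3125 rad
Load 2 — applied couple M₀=11 kN·m at a=4 m (b=L-a=4):
  θ_2 = M₀a/EI  [x>a] = 11·4/50000 = 11/12500 rad
Load 3 — triangular load w₀=-15 kN/m (0→w₀ over full span):
  θ_3 = (w₀Lx²/4-w₀L²x/3-w₀x⁴/(24L))/EI = ((-15)·8·6²/4-(-15)·8²·6/3-(-15)·6⁴/(24·8))/50000 = 753/40000 rad
Superposition: θ = Σ θ_i = 4197/200000 rad ≈ 0.020985 rad

θ(6) = 4197/200000 rad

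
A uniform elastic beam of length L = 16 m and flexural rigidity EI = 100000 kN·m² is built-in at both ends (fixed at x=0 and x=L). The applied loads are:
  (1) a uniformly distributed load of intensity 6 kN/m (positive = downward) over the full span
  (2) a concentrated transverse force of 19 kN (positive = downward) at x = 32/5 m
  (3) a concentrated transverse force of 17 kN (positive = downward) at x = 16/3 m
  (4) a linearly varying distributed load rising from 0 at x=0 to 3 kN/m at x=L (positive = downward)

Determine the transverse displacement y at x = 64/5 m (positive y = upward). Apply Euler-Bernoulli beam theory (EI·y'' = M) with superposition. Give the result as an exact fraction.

Load 1 — uniform load w=6 kN/m over full span:
  y_1 = -wx²(L-x)²/(24EI) = -6·(64/5)²·(16-(64/5))²/(24·100000) = -8192/1953125 m
Load 2 — point force P=19 kN at a=32/5 m (b=L-a=48/5):
  y_2 = -Pa²(L-x)²(3bL-(3b+a)(L-x))/(6L³EI)  [x>a] = -19·(32/5)²·(16-(64/5))²·(3·(48/5)·16-(3·(48/5)+(32/5))·(16-(64/5)))/(6·16³·100000) = -165376/146484375 m
Load 3 — point force P=17 kN at a=16/3 m (b=L-a=32/3):
  y_3 = -Pa²(L-x)²(3bL-(3b+a)(L-x))/(6L³EI)  [x>a] = -17·(16/3)²·(16-(64/5))²·(3·(32/3)·16-(3·(32/3)+(16/3))·(16-(64/5)))/(6·16³·100000) = -25024/31640625 m
Load 4 — triangular load w₀=3 kN/m (0→w₀ over full span):
  y_4 = -w₀x²(L-x)²(x+2L)/(120LEI) = -3·(64/5)²·(16-(64/5))²·((64/5)+2·16)/(120·16·100000) = -57344/48828125 m
Superposition: y = Σ y_i = -28826816/3955078125 m ≈ -0.007289 m

y(64/5) = -28826816/3955078125 m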